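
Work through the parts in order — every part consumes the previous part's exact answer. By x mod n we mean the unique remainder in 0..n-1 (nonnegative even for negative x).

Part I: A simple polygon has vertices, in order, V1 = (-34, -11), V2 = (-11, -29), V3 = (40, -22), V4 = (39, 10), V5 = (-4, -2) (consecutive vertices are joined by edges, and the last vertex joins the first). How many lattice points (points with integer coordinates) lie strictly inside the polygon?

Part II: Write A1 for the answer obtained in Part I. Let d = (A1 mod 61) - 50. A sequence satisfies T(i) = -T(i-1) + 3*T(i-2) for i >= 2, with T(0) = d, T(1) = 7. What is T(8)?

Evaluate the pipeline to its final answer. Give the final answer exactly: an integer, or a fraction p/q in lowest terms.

Part I: cross terms: (-34*-29 - -11*-11)=865, (-11*-22 - 40*-29)=1402, (40*10 - 39*-22)=1258, (39*-2 - -4*10)=-38, (-4*-11 - -34*-2)=-24; twice the area = |3463| = 3463; area = 3463/2; boundary points = 1 + 1 + 1 + 1 + 3 = 7; strictly interior points = area - boundary/2 + 1 = 1729; answer 1729
Part II: A1 = 1729; d = -29; T(2) = -1*(7) + 3*(-29) = -94; iterating: T(2)=-94, T(3)=115, T(4)=-397, T(5)=742, T(6)=-1933, T(7)=4159, T(8)=-9958; answer -9958

-9958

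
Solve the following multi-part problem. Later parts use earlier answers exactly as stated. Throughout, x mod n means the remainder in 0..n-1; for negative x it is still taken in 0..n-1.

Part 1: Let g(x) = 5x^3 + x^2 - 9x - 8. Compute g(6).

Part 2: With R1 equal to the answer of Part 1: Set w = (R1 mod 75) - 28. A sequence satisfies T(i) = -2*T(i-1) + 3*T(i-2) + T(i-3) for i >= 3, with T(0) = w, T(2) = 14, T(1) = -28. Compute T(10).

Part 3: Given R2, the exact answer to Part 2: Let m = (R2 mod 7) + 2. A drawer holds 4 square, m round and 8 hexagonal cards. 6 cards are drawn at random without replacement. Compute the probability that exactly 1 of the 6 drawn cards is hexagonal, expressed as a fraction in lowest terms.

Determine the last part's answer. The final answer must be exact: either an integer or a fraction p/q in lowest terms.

Part 1: 5*(6)^3 + 1*(6)^2 - 9*(6)^1 - 8 = (1080) + (36) + (-54) + (-8) = 1054; answer 1054
Part 2: R1 = 1054; w = -24; T(3) = -2*(14) + 3*(-28) + 1*(-24) = -136; iterating: T(3)=-136, T(4)=286, T(5)=-966, T(6)=2654, T(7)=-7920, T(8)=22836, T(9)=-66778, T(10)=194144; answer 194144
Part 3: R2 = 194144; m = 8; total draws C(20,6) = 38760; favorable C(8,1)*C(12,5) = 6336; P = 264/1615; answer 264/1615

264/1615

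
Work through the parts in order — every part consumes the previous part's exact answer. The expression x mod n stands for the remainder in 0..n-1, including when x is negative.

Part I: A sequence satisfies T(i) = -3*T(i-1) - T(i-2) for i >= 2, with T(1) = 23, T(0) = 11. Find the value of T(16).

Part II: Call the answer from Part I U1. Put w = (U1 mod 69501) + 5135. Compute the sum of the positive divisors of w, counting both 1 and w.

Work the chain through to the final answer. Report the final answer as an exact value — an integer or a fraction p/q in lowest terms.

36352

Part I: T(2) = -3*(23) - 1*(11) = -80; iterating: T(2)=-80, T(3)=217, T(4)=-571, T(5)=1496, T(6)=-3917, T(7)=10255, T(8)=-26848, T(9)=70289, T(10)=-184019, T(11)=481768, T(12)=-1261285, T(13)=3302087, T(14)=-8644976, T(15)=22632841, T(16)=-59253547; answer -59253547
Part II: U1 = -59253547; w = 35941; 35941 = 127 * 283; sigma = (1 + 127) * (1 + 283) = 128 * 284 = 36352; answer 36352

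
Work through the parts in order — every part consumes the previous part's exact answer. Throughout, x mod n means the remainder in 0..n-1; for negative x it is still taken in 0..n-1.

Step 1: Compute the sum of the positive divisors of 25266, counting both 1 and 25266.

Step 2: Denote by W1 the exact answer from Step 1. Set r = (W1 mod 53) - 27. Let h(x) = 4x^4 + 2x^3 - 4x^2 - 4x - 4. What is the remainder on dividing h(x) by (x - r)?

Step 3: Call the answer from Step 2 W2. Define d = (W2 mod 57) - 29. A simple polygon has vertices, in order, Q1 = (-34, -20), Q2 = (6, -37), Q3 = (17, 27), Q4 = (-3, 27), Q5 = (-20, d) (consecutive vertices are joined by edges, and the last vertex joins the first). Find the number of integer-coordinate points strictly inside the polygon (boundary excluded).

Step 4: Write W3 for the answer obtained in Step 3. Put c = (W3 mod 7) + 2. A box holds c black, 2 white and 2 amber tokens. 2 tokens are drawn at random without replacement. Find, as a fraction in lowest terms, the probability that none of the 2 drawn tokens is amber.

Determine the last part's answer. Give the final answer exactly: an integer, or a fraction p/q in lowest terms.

15/22

Step 1: 25266 = 2 * 3 * 4211; sigma = (1 + 2) * (1 + 3) * (1 + 4211) = 3 * 4 * 4212 = 50544; answer 50544
Step 2: W1 = 50544; r = 8; remainder = value at the root: 4*(8)^4 + 2*(8)^3 - 4*(8)^2 - 4*(8)^1 - 4 = (16384) + (1024) + (-256) + (-32) + (-4) = 17116; answer 17116
Step 3: W2 = 17116; d = -13; cross terms: (-34*-37 - 6*-20)=1378, (6*27 - 17*-37)=791, (17*27 - -3*27)=540, (-3*-13 - -20*27)=579, (-20*-20 - -34*-13)=-42; twice the area = |3246| = 3246; area = 1623; boundary points = 1 + 1 + 20 + 1 + 7 = 30; strictly interior points = area - boundary/2 + 1 = 1609; answer 1609
Step 4: W3 = 1609; c = 8; total draws C(12,2) = 66; favorable C(10,2) = 45; P = 15/22; answer 15/22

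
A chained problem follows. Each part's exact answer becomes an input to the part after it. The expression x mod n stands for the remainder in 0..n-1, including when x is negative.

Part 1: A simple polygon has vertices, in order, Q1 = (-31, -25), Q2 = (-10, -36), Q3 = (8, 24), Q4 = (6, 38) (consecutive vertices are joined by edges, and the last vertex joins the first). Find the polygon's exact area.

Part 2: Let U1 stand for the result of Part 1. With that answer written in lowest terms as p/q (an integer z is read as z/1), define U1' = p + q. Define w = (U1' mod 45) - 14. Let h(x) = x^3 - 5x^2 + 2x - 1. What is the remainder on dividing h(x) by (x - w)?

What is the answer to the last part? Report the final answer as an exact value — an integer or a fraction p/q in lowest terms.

Part 1: cross terms: (-31*-36 - -10*-25)=866, (-10*24 - 8*-36)=48, (8*38 - 6*24)=160, (6*-25 - -31*38)=1028; twice the area = |2102| = 2102; area = 1051; answer 1051
Part 2: U1 = 1051; threaded value p + q = 1052; w = 3; remainder = value at the root: 1*(3)^3 - 5*(3)^2 + 2*(3)^1 - 1 = (27) + (-45) + (6) + (-1) = -13; answer -13

-13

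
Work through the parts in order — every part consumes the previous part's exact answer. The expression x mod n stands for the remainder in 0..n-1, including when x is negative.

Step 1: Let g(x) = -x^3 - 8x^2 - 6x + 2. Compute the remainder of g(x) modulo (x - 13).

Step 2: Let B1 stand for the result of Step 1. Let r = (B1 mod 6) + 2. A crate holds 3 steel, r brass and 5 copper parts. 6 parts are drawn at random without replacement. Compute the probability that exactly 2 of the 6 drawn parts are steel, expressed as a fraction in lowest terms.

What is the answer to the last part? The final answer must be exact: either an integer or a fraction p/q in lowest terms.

27/91

Step 1: remainder = value at the root: -1*(13)^3 - 8*(13)^2 - 6*(13)^1 + 2 = (-2197) + (-1352) + (-78) + (2) = -3625; answer -3625
Step 2: B1 = -3625; r = 7; total draws C(15,6) = 5005; favorable C(3,2)*C(12,4) = 1485; P = 27/91; answer 27/91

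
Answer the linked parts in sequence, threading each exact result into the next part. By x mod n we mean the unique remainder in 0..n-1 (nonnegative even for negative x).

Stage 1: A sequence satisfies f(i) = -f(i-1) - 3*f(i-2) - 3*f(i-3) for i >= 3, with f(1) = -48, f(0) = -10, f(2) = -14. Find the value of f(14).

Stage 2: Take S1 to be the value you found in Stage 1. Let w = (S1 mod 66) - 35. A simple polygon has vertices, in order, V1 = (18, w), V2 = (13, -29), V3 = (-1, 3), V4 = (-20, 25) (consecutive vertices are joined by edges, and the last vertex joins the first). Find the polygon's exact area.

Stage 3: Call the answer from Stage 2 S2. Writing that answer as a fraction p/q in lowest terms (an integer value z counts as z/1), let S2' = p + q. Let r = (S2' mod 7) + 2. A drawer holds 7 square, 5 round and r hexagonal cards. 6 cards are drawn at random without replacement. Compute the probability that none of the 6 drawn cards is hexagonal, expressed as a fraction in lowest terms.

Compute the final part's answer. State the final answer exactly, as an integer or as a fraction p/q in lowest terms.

Stage 1: f(3) = -1*(-14) - 3*(-48) - 3*(-10) = 188; iterating: f(3)=188, f(4)=-2, f(5)=-520, f(6)=-38, f(7)=1604, f(8)=70, f(9)=-4768, f(10)=-254, f(11)=14348, f(12)=718, f(13)=-43000, f(14)=-2198; answer -2198
Stage 2: S1 = -2198; w = 11; cross terms: (18*-29 - 13*11)=-665, (13*3 - -1*-29)=10, (-1*25 - -20*3)=35, (-20*11 - 18*25)=-670; twice the area = |-1290| = 1290; area = 645; answer 645
Stage 3: S2 = 645; threaded value p + q = 646; r = 4; total draws C(16,6) = 8008; favorable C(12,6) = 924; P = 3/26; answer 3/26

3/26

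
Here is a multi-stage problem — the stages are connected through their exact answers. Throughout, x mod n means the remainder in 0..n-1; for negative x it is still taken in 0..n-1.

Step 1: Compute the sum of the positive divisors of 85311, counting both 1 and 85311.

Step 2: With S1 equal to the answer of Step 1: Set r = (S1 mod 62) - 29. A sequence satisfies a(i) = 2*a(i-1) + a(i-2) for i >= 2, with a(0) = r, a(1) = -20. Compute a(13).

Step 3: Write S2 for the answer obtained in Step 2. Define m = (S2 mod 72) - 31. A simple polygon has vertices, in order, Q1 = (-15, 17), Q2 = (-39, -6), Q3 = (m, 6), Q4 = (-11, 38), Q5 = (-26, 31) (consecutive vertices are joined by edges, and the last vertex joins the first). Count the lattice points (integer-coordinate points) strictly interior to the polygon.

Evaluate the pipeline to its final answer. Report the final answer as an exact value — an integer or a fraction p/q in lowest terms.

Step 1: 85311 = 3^2 * 9479; sigma = (1 + 3 + 9) * (1 + 9479) = 13 * 9480 = 123240; answer 123240
Step 2: S1 = 123240; r = 17; a(2) = 2*(-20) + 1*(17) = -23; iterating: a(2)=-23, a(3)=-66, a(4)=-155, a(5)=-376, a(6)=-907, a(7)=-2190, a(8)=-5287, a(9)=-12764, a(10)=-30815, a(11)=-74394, a(12)=-179603, a(13)=-433600; answer -433600
Step 3: S2 = -433600; m = 25; cross terms: (-15*-6 - -39*17)=753, (-39*6 - 25*-6)=-84, (25*38 - -11*6)=1016, (-11*31 - -26*38)=647, (-26*17 - -15*31)=23; twice the area = |2355| = 2355; area = 2355/2; boundary points = 1 + 4 + 4 + 1 + 1 = 11; strictly interior points = area - boundary/2 + 1 = 1173; answer 1173

1173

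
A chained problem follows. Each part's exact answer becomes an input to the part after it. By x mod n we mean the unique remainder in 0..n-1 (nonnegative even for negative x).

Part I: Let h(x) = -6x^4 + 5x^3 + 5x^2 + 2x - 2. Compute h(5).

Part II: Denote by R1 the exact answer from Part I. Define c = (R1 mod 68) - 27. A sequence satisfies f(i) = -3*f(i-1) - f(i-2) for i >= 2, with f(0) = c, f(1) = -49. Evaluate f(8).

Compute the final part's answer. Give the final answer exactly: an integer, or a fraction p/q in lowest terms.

58542

Part I: -6*(5)^4 + 5*(5)^3 + 5*(5)^2 + 2*(5)^1 - 2 = (-3750) + (625) + (125) + (10) + (-2) = -2992; answer -2992
Part II: R1 = -2992; c = -27; f(2) = -3*(-49) - 1*(-27) = 174; iterating: f(2)=174, f(3)=-473, f(4)=1245, f(5)=-3262, f(6)=8541, f(7)=-22361, f(8)=58542; answer 58542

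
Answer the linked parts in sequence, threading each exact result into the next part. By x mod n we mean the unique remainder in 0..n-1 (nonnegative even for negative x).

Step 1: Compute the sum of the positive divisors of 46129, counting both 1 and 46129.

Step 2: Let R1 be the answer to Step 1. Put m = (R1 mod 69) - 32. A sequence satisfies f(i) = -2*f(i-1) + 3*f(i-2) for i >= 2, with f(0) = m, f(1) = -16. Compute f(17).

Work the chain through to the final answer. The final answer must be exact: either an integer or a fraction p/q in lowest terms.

Step 1: 46129 = 163 * 283; sigma = (1 + 163) * (1 + 283) = 164 * 284 = 46576; answer 46576
Step 2: R1 = 46576; m = -31; f(2) = -2*(-16) + 3*(-31) = -61; iterating: f(2)=-61, f(3)=74, f(4)=-331, f(5)=884, f(6)=-2761, f(7)=8174, f(8)=-24631, f(9)=73784, f(10)=-221461, f(11)=664274, f(12)=-1992931, f(13)=5978684, f(14)=-17936161, f(15)=53808374, f(16)=-161425231, f(17)=484275584; answer 484275584

484275584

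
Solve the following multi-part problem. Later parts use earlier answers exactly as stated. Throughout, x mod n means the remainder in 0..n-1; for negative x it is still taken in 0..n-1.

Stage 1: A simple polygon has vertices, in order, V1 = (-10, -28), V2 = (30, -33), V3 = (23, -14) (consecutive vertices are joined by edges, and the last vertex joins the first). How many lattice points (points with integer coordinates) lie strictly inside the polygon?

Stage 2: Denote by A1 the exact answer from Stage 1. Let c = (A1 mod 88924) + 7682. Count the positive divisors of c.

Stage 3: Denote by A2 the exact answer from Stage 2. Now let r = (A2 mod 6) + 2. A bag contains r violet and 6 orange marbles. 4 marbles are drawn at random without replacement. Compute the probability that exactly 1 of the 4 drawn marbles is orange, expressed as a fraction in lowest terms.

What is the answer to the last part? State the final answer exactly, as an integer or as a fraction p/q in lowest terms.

Stage 1: cross terms: (-10*-33 - 30*-28)=1170, (30*-14 - 23*-33)=339, (23*-28 - -10*-14)=-784; twice the area = |725| = 725; area = 725/2; boundary points = 5 + 1 + 1 = 7; strictly interior points = area - boundary/2 + 1 = 360; answer 360
Stage 2: A1 = 360; c = 8042; 8042 = 2 * 4021; number of divisors = (1+1) * (1+1) = 4; answer 4
Stage 3: A2 = 4; r = 6; total draws C(12,4) = 495; favorable C(6,1)*C(6,3) = 120; P = 8/33; answer 8/33

8/33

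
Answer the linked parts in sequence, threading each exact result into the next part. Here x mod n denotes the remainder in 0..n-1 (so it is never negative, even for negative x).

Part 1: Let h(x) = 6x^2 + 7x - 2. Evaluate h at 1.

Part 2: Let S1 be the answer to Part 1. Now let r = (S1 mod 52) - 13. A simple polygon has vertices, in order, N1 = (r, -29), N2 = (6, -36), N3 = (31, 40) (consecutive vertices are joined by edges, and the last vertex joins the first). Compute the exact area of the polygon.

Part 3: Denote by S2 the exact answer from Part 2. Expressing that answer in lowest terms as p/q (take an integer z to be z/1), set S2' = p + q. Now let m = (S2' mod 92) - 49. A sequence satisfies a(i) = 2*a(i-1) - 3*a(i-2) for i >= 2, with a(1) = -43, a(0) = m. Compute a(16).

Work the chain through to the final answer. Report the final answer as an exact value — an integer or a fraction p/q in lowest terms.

Part 1: 6*(1)^2 + 7*(1)^1 - 2 = (6) + (7) + (-2) = 11; answer 11
Part 2: S1 = 11; r = -2; cross terms: (-2*-36 - 6*-29)=246, (6*40 - 31*-36)=1356, (31*-29 - -2*40)=-819; twice the area = |783| = 783; area = 783/2; answer 783/2
Part 3: S2 = 783/2; threaded value p + q = 785; m = 0; a(2) = 2*(-43) - 3*(0) = -86; iterating: a(2)=-86, a(3)=-43, a(4)=172, a(5)=473, a(6)=430, a(7)=-559, a(8)=-2408, a(9)=-3139, a(10)=946, a(11)=11309, a(12)=19780, a(13)=5633, a(14)=-48074, a(15)=-113047, a(16)=-81872; answer -81872

-81872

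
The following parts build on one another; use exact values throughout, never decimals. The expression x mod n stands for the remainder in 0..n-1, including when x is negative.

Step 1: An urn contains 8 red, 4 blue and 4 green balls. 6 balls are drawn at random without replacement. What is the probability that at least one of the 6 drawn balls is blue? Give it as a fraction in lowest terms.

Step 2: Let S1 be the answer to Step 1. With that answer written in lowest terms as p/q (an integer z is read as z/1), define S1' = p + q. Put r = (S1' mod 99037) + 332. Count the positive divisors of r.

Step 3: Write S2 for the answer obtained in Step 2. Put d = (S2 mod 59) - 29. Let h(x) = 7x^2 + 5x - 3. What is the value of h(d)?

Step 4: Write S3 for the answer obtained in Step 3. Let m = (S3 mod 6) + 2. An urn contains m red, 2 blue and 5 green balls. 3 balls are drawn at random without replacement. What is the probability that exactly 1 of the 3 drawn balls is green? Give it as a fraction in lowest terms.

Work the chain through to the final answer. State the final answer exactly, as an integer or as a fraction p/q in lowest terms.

45/91

Step 1: total draws C(16,6) = 8008; complement C(12,6) = 924; favorable 8008 - 924 = 7084; P = 23/26; answer 23/26
Step 2: S1 = 23/26; threaded value p + q = 49; r = 381; 381 = 3 * 127; number of divisors = (1+1) * (1+1) = 4; answer 4
Step 3: S2 = 4; d = -25; 7*(-25)^2 + 5*(-25)^1 - 3 = (4375) + (-125) + (-3) = 4247; answer 4247
Step 4: S3 = 4247; m = 7; total draws C(14,3) = 364; favorable C(5,1)*C(9,2) = 180; P = 45/91; answer 45/91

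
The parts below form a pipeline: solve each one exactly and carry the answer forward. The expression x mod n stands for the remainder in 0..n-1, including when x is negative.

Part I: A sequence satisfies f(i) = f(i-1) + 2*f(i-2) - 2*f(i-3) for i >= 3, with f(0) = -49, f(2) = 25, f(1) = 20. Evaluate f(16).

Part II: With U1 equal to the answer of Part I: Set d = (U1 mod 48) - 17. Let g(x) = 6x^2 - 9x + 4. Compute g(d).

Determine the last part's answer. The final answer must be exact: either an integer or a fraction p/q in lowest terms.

976

Part I: f(3) = 1*(25) + 2*(20) - 2*(-49) = 163; iterating: f(3)=163, f(4)=173, f(5)=449, f(6)=469, f(7)=1021, f(8)=1061, f(9)=2165, f(10)=2245, f(11)=4453, f(12)=4613, f(13)=9029, f(14)=9349, f(15)=18181, f(16)=18821; answer 18821
Part II: U1 = 18821; d = -12; 6*(-12)^2 - 9*(-12)^1 + 4 = (864) + (108) + (4) = 976; answer 976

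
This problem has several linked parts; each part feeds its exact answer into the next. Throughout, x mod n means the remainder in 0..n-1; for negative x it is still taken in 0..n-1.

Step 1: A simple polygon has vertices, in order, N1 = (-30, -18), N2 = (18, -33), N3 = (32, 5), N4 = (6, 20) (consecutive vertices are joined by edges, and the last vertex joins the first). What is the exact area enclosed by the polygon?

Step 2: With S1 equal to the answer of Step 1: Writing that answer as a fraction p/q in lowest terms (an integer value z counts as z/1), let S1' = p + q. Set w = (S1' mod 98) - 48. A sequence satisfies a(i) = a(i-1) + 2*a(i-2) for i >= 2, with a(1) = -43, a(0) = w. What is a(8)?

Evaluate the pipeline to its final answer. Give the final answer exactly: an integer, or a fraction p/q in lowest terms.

Step 1: cross terms: (-30*-33 - 18*-18)=1314, (18*5 - 32*-33)=1146, (32*20 - 6*5)=610, (6*-18 - -30*20)=492; twice the area = |3562| = 3562; area = 1781; answer 1781
Step 2: S1 = 1781; threaded value p + q = 1782; w = -30; a(2) = 1*(-43) + 2*(-30) = -103; iterating: a(2)=-103, a(3)=-189, a(4)=-395, a(5)=-773, a(6)=-1563, a(7)=-3109, a(8)=-6235; answer -6235

-6235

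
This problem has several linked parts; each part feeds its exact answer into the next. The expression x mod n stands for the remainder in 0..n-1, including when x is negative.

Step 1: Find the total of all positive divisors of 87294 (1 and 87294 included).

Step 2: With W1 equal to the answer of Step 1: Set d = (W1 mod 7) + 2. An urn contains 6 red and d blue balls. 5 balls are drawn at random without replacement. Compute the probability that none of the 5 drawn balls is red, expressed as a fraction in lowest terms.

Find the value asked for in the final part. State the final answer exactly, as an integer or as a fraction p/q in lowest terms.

Step 1: 87294 = 2 * 3 * 14549; sigma = (1 + 2) * (1 + 3) * (1 + 14549) = 3 * 4 * 14550 = 174600; answer 174600
Step 2: W1 = 174600; d = 8; total draws C(14,5) = 2002; favorable C(8,5) = 56; P = 4/143; answer 4/143

4/143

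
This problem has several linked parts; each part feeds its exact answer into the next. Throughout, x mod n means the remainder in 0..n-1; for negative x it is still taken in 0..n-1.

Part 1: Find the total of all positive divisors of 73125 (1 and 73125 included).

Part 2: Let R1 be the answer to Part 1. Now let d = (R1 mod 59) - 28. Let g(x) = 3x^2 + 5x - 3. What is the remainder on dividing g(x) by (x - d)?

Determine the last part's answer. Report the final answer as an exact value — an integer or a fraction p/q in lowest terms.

779

Part 1: 73125 = 3^2 * 5^4 * 13; sigma = (1 + 3 + 9) * (1 + 5 + 25 + 125 + 625) * (1 + 13) = 13 * 781 * 14 = 142142; answer 142142
Part 2: R1 = 142142; d = -17; remainder = value at the root: 3*(-17)^2 + 5*(-17)^1 - 3 = (867) + (-85) + (-3) = 779; answer 779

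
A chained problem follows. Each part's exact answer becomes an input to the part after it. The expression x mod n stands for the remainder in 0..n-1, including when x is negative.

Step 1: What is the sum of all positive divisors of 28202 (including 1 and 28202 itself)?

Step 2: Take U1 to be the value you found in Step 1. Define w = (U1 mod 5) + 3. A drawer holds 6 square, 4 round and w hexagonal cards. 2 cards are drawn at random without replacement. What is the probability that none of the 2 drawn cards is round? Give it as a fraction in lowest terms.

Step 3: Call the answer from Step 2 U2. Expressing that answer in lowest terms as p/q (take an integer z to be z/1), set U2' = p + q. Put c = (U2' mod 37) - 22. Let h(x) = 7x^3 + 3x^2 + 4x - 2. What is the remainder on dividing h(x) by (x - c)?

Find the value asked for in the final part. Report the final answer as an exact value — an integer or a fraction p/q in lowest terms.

-176

Step 1: 28202 = 2 * 59 * 239; sigma = (1 + 2) * (1 + 59) * (1 + 239) = 3 * 60 * 240 = 43200; answer 43200
Step 2: U1 = 43200; w = 3; total draws C(13,2) = 78; favorable C(9,2) = 36; P = 6/13; answer 6/13
Step 3: U2 = 6/13; threaded value p + q = 19; c = -3; remainder = value at the root: 7*(-3)^3 + 3*(-3)^2 + 4*(-3)^1 - 2 = (-189) + (27) + (-12) + (-2) = -176; answer -176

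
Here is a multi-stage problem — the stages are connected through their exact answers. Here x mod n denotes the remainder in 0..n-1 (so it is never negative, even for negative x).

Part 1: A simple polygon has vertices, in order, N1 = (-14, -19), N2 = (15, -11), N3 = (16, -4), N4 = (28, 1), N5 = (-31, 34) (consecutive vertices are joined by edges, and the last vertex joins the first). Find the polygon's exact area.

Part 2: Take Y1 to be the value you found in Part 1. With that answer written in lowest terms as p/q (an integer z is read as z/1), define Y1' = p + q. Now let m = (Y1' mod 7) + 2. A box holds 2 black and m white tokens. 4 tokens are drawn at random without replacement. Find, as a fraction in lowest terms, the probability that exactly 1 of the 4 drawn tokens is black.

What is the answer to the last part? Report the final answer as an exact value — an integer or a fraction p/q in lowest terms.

Part 1: cross terms: (-14*-11 - 15*-19)=439, (15*-4 - 16*-11)=116, (16*1 - 28*-4)=128, (28*34 - -31*1)=983, (-31*-19 - -14*34)=1065; twice the area = |2731| = 2731; area = 2731/2; answer 2731/2
Part 2: Y1 = 2731/2; threaded value p + q = 2733; m = 5; total draws C(7,4) = 35; favorable C(2,1)*C(5,3) = 20; P = 4/7; answer 4/7

4/7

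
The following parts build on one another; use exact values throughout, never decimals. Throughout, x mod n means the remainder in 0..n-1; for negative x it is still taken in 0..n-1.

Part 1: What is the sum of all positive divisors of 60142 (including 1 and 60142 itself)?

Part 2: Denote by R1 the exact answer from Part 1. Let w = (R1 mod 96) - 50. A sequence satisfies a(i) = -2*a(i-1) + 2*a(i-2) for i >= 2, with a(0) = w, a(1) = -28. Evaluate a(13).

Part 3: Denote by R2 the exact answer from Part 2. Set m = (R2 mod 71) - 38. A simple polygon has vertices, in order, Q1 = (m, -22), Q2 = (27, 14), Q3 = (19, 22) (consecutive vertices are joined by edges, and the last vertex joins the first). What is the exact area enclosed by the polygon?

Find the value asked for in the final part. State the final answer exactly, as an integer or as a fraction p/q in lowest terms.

Part 1: 60142 = 2 * 30071; sigma = (1 + 2) * (1 + 30071) = 3 * 30072 = 90216; answer 90216
Part 2: R1 = 90216; w = 22; a(2) = -2*(-28) + 2*(22) = 100; iterating: a(2)=100, a(3)=-256, a(4)=712, a(5)=-1936, a(6)=5296, a(7)=-14464, a(8)=39520, a(9)=-107968, a(10)=294976, a(11)=-805888, a(12)=2201728, a(13)=-6015232; answer -6015232
Part 3: R2 = -6015232; m = -8; cross terms: (-8*14 - 27*-22)=482, (27*22 - 19*14)=328, (19*-22 - -8*22)=-242; twice the area = |568| = 568; area = 284; answer 284

284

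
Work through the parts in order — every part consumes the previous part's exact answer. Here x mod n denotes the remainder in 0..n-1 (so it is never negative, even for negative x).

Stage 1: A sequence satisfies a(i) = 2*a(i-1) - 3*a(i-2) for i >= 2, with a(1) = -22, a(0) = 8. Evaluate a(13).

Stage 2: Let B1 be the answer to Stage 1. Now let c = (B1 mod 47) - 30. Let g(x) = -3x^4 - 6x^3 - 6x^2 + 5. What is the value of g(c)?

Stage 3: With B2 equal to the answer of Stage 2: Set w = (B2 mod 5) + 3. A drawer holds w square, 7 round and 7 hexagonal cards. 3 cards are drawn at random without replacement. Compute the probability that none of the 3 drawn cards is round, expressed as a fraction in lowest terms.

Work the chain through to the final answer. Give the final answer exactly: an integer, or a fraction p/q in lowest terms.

Stage 1: a(2) = 2*(-22) - 3*(8) = -68; iterating: a(2)=-68, a(3)=-70, a(4)=64, a(5)=338, a(6)=484, a(7)=-46, a(8)=-1544, a(9)=-2950, a(10)=-1268, a(11)=6314, a(12)=16432, a(13)=13922; answer 13922
Stage 2: B1 = 13922; c = -20; -3*(-20)^4 - 6*(-20)^3 - 6*(-20)^2 + 5 = (-480000) + (48000) + (-2400) + (5) = -434395; answer -434395
Stage 3: B2 = -434395; w = 3; total draws C(17,3) = 680; favorable C(10,3) = 120; P = 3/17; answer 3/17

3/17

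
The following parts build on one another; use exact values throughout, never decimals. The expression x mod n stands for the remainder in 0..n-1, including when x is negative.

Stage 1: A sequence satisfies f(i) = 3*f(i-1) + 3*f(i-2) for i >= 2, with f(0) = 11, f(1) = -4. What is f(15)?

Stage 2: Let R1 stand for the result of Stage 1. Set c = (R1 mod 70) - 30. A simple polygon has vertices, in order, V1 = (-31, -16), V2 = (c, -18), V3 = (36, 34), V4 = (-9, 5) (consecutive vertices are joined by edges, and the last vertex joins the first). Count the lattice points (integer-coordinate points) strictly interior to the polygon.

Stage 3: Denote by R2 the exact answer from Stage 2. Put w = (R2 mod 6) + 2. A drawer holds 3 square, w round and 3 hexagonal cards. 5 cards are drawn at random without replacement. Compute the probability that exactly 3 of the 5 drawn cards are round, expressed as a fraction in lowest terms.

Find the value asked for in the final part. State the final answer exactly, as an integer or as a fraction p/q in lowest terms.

Stage 1: f(2) = 3*(-4) + 3*(11) = 21; iterating: f(2)=21, f(3)=51, f(4)=216, f(5)=801, f(6)=3051, f(7)=11556, f(8)=43821, f(9)=166131, f(10)=629856, f(11)=2387961, f(12)=9053451, f(13)=34324236, f(14)=130133061, f(15)=493371891; answer 493371891
Stage 2: R1 = 493371891; c = 31; cross terms: (-31*-18 - 31*-16)=1054, (31*34 - 36*-18)=1702, (36*5 - -9*34)=486, (-9*-16 - -31*5)=299; twice the area = |3541| = 3541; area = 3541/2; boundary points = 2 + 1 + 1 + 1 = 5; strictly interior points = area - boundary/2 + 1 = 1769; answer 1769
Stage 3: R2 = 1769; w = 7; total draws C(13,5) = 1287; favorable C(7,3)*C(6,2) = 525; P = 175/429; answer 175/429

175/429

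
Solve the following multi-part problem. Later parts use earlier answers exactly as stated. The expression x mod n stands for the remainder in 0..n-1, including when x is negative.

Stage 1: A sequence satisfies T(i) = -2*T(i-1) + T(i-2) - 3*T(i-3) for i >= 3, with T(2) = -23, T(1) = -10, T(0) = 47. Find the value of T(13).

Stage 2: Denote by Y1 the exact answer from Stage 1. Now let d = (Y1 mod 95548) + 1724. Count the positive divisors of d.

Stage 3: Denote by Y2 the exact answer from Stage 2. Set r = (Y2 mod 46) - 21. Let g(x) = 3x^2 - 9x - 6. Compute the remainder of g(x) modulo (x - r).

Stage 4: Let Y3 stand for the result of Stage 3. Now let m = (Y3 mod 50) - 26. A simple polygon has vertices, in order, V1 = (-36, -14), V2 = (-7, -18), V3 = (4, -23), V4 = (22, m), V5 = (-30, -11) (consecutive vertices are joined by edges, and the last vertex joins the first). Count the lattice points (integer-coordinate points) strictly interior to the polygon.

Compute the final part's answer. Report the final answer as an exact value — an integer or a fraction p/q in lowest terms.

329

Stage 1: T(3) = -2*(-23) + 1*(-10) - 3*(47) = -105; iterating: T(3)=-105, T(4)=217, T(5)=-470, T(6)=1472, T(7)=-4065, T(8)=11012, T(9)=-30505, T(10)=84217, T(11)=-231975, T(12)=639682, T(13)=-1763990; answer -1763990
Stage 2: Y1 = -1763990; d = 53146; 53146 = 2 * 26573; number of divisors = (1+1) * (1+1) = 4; answer 4
Stage 3: Y2 = 4; r = -17; remainder = value at the root: 3*(-17)^2 - 9*(-17)^1 - 6 = (867) + (153) + (-6) = 1014; answer 1014
Stage 4: Y3 = 1014; m = -12; cross terms: (-36*-18 - -7*-14)=550, (-7*-23 - 4*-18)=233, (4*-12 - 22*-23)=458, (22*-11 - -30*-12)=-602, (-30*-14 - -36*-11)=24; twice the area = |663| = 663; area = 663/2; boundary points = 1 + 1 + 1 + 1 + 3 = 7; strictly interior points = area - boundary/2 + 1 = 329; answer 329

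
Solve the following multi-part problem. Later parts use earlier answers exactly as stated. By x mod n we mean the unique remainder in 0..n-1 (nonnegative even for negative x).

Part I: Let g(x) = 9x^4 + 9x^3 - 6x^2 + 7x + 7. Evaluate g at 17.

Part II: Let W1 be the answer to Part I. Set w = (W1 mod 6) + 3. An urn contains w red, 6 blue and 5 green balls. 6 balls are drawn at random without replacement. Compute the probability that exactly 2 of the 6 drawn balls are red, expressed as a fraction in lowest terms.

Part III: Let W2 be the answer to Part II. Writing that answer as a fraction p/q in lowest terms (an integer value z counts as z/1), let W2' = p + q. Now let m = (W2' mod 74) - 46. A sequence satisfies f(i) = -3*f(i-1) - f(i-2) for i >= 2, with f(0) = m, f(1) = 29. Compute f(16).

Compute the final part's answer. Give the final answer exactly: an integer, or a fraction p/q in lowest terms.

Part I: 9*(17)^4 + 9*(17)^3 - 6*(17)^2 + 7*(17)^1 + 7 = (751689) + (44217) + (-1734) + (119) + (7) = 794298; answer 794298
Part II: W1 = 794298; w = 3; total draws C(14,6) = 3003; favorable C(3,2)*C(11,4) = 990; P = 30/91; answer 30/91
Part III: W2 = 30/91; threaded value p + q = 121; m = 1; f(2) = -3*(29) - 1*(1) = -88; iterating: f(2)=-88, f(3)=235, f(4)=-617, f(5)=1616, f(6)=-4231, f(7)=11077, f(8)=-29000, f(9)=75923, f(10)=-198769, f(11)=520384, f(12)=-1362383, f(13)=3566765, f(14)=-9337912, f(15)=24446971, f(16)=-64003001; answer -64003001

-64003001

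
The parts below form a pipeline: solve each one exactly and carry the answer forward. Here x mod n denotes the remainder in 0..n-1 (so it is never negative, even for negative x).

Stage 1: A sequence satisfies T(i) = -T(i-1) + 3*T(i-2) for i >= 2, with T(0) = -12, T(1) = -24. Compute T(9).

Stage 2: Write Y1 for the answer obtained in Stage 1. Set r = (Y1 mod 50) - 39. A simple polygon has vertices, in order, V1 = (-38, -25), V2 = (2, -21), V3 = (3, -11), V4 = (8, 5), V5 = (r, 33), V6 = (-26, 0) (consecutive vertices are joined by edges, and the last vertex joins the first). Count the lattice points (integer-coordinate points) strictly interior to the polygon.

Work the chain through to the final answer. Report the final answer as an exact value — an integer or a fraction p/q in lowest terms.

1426

Stage 1: T(2) = -1*(-24) + 3*(-12) = -12; iterating: T(2)=-12, T(3)=-60, T(4)=24, T(5)=-204, T(6)=276, T(7)=-888, T(8)=1716, T(9)=-4380; answer -4380
Stage 2: Y1 = -4380; r = -19; cross terms: (-38*-21 - 2*-25)=848, (2*-11 - 3*-21)=41, (3*5 - 8*-11)=103, (8*33 - -19*5)=359, (-19*0 - -26*33)=858, (-26*-25 - -38*0)=650; twice the area = |2859| = 2859; area = 2859/2; boundary points = 4 + 1 + 1 + 1 + 1 + 1 = 9; strictly interior points = area - boundary/2 + 1 = 1426; answer 1426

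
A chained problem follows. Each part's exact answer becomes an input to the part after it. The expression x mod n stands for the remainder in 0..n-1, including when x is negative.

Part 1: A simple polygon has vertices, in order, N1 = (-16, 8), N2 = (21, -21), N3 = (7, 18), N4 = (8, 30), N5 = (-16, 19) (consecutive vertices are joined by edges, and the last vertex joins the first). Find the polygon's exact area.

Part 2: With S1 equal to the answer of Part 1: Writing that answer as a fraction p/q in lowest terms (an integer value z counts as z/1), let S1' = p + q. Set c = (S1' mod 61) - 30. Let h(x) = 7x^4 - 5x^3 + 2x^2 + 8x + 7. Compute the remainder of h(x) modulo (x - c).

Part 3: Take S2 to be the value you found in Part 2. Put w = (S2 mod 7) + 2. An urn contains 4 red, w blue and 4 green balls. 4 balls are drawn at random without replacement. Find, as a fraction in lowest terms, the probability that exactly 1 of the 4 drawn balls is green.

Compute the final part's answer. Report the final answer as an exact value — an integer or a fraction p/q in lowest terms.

Part 1: cross terms: (-16*-21 - 21*8)=168, (21*18 - 7*-21)=525, (7*30 - 8*18)=66, (8*19 - -16*30)=632, (-16*8 - -16*19)=176; twice the area = |1567| = 1567; area = 1567/2; answer 1567/2
Part 2: S1 = 1567/2; threaded value p + q = 1569; c = 14; remainder = value at the root: 7*(14)^4 - 5*(14)^3 + 2*(14)^2 + 8*(14)^1 + 7 = (268912) + (-13720) + (392) + (112) + (7) = 255703; answer 255703
Part 3: S2 = 255703; w = 2; total draws C(10,4) = 210; favorable C(4,1)*C(6,3) = 80; P = 8/21; answer 8/21

8/21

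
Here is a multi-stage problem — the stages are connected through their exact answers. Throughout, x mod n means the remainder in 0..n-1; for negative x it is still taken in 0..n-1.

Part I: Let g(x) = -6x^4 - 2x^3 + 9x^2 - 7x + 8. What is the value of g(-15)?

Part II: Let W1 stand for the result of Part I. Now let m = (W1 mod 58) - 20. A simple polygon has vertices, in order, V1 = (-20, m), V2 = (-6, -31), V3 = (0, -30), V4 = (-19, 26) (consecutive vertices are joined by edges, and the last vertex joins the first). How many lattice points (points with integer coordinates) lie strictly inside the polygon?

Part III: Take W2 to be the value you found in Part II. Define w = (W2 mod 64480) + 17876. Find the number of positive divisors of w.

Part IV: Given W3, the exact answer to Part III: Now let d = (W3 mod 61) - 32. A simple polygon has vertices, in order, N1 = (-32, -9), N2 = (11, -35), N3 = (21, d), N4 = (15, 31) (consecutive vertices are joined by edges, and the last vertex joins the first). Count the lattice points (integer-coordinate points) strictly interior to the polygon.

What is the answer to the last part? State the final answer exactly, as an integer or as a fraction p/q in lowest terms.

Part I: -6*(-15)^4 - 2*(-15)^3 + 9*(-15)^2 - 7*(-15)^1 + 8 = (-303750) + (6750) + (2025) + (105) + (8) = -294862; answer -294862
Part II: W1 = -294862; m = -10; cross terms: (-20*-31 - -6*-10)=560, (-6*-30 - 0*-31)=180, (0*26 - -19*-30)=-570, (-19*-10 - -20*26)=710; twice the area = |880| = 880; area = 440; boundary points = 7 + 1 + 1 + 1 = 10; strictly interior points = area - boundary/2 + 1 = 436; answer 436
Part III: W2 = 436; w = 18312; 18312 = 2^3 * 3 * 7 * 109; number of divisors = (3+1) * (1+1) * (1+1) * (1+1) = 32; answer 32
Part IV: W3 = 32; d = 0; cross terms: (-32*-35 - 11*-9)=1219, (11*0 - 21*-35)=735, (21*31 - 15*0)=651, (15*-9 - -32*31)=857; twice the area = |3462| = 3462; area = 1731; boundary points = 1 + 5 + 1 + 1 = 8; strictly interior points = area - boundary/2 + 1 = 1728; answer 1728

1728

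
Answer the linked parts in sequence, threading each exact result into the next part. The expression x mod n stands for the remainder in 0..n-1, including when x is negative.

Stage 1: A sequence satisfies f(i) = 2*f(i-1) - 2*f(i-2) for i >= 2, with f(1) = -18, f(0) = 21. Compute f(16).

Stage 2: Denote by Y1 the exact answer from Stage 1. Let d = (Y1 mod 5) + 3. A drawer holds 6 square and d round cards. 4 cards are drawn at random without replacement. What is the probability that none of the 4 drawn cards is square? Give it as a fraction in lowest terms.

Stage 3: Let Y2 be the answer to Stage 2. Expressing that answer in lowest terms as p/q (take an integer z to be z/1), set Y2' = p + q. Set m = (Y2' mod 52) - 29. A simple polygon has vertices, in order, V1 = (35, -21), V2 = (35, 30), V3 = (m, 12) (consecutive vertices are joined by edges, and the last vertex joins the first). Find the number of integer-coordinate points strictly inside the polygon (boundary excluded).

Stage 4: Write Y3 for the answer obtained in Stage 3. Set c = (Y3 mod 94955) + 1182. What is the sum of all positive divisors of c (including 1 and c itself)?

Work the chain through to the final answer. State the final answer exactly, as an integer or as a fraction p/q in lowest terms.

Stage 1: f(2) = 2*(-18) - 2*(21) = -78; iterating: f(2)=-78, f(3)=-120, f(4)=-84, f(5)=72, f(6)=312, f(7)=480, f(8)=336, f(9)=-288, f(10)=-1248, f(11)=-1920, f(12)=-1344, f(13)=1152, f(14)=4992, f(15)=7680, f(16)=5376; answer 5376
Stage 2: Y1 = 5376; d = 4; total draws C(10,4) = 210; favorable C(4,4) = 1; P = 1/210; answer 1/210
Stage 3: Y2 = 1/210; threaded value p + q = 211; m = -26; cross terms: (35*30 - 35*-21)=1785, (35*12 - -26*30)=1200, (-26*-21 - 35*12)=126; twice the area = |3111| = 3111; area = 3111/2; boundary points = 51 + 1 + 1 = 53; strictly interior points = area - boundary/2 + 1 = 1530; answer 1530
Stage 4: Y3 = 1530; c = 2712; 2712 = 2^3 * 3 * 113; sigma = (1 + 2 + 4 + 8) * (1 + 3) * (1 + 113) = 15 * 4 * 114 = 6840; answer 6840

6840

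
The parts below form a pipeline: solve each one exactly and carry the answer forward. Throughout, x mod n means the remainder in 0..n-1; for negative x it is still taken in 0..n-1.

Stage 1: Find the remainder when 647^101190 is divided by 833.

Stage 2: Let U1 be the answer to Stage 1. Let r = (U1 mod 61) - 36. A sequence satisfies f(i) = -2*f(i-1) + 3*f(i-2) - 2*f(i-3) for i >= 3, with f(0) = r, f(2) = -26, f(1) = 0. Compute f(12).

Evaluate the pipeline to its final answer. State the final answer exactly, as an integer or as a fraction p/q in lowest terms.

Stage 1: squarings mod 833: 647^1=647, 647^2=443, 647^4=494, 647^8=800, 647^16=256, 647^32=562, 647^64=137, 647^128=443, 647^256=494, 647^512=800, 647^1024=256, 647^2048=562, 647^4096=137, 647^8192=443, 647^16384=494, 647^32768=800, 647^65536=256; 647^101190 = 647^2 * 647^4 * 647^64 * 647^256 * 647^512 * 647^2048 * 647^32768 * 647^65536 = 358 (mod 833); answer 358
Stage 2: U1 = 358; r = 17; f(3) = -2*(-26) + 3*(0) - 2*(17) = 18; iterating: f(3)=18, f(4)=-114, f(5)=334, f(6)=-1046, f(7)=3322, f(8)=-10450, f(9)=32958, f(10)=-103910, f(11)=327594, f(12)=-1032834; answer -1032834

-1032834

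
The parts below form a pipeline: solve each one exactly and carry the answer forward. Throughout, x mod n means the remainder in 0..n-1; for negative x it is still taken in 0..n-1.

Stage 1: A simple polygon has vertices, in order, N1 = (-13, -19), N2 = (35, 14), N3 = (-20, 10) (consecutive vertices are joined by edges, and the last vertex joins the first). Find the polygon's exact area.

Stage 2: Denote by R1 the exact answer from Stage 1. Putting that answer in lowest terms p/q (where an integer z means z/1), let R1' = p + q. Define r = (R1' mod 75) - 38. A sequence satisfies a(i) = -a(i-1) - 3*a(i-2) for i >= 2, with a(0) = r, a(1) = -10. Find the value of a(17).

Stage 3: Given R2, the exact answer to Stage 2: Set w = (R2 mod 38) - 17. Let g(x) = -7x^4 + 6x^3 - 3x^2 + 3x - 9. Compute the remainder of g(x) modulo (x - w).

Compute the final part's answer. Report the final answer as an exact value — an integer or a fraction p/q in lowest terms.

-555994

Stage 1: cross terms: (-13*14 - 35*-19)=483, (35*10 - -20*14)=630, (-20*-19 - -13*10)=510; twice the area = |1623| = 1623; area = 1623/2; answer 1623/2
Stage 2: R1 = 1623/2; threaded value p + q = 1625; r = 12; a(2) = -1*(-10) - 3*(12) = -26; iterating: a(2)=-26, a(3)=56, a(4)=22, a(5)=-190, a(6)=124, a(7)=446, a(8)=-818, a(9)=-520, a(10)=2974, a(11)=-1414, a(12)=-7508, a(13)=11750, a(14)=10774, a(15)=-46024, a(16)=13702, a(17)=124370; answer 124370
Stage 3: R2 = 124370; w = 17; remainder = value at the root: -7*(17)^4 + 6*(17)^3 - 3*(17)^2 + 3*(17)^1 - 9 = (-584647) + (29478) + (-867) + (51) + (-9) = -555994; answer -555994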